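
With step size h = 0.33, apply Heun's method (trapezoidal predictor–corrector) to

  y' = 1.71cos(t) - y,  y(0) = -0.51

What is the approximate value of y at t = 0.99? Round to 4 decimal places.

Heun: k1 = f(t_n, y_n); k2 = f(t_n + h, y_n + h·k1); y_{n+1} = y_n + (h/2)·(k1 + k2).
t=0.000000, y=-0.510000:
  k1 = f(0.000000, -0.510000) = 2.220000
  k2 = f(0.330000, 0.222600) = 1.395132
  y ← -0.510000 + (0.33/2)·(2.220000 + 1.395132) = 0.086497
t=0.330000, y=0.086497:
  k1 = f(0.330000, 0.086497) = 1.531236
  k2 = f(0.660000, 0.591805) = 0.759082
  y ← 0.086497 + (0.33/2)·(1.531236 + 0.759082) = 0.464399
t=0.660000, y=0.464399:
  k1 = f(0.660000, 0.464399) = 0.886487
  k2 = f(0.990000, 0.756940) = 0.181320
  y ← 0.464399 + (0.33/2)·(0.886487 + 0.181320) = 0.640587
y(0.99) ≈ 0.6406

0.6406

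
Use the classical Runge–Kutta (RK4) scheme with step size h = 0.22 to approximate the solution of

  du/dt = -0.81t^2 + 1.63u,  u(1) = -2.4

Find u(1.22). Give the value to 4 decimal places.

RK4: k1 = f(t_n, u_n); k2 = f(t_n + h/2, u_n + (h/2)·k1); k3 = f(t_n + h/2, u_n + (h/2)·k2); k4 = f(t_n + h, u_n + h·k3); u_{n+1} = u_n + (h/6)·(k1 + 2k2 + 2k3 + k4).
t=1.000000, u=-2.400000:
  k1 = f(1.000000, -2.400000) = -4.722000
  k2 = f(1.110000, -2.919420) = -5.756656
  k3 = f(1.110000, -3.033232) = -5.942169
  k4 = f(1.220000, -3.707277) = -7.248466
  u ← -2.400000 + (0.22/6)·(k1 + 2k2 + 2k3 + k4) = -3.696831
u(1.22) ≈ -3.6968

-3.6968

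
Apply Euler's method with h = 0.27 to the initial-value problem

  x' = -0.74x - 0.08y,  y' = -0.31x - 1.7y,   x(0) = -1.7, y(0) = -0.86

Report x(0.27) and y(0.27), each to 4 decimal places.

-1.3418, -0.3230

Euler on (x,y): x_{n+1} = x_n + h·x', y_{n+1} = y_n + h·y'.
0.000000: (-1.700000, -0.860000); f=(1.326800, 1.989000) → (-1.341764, -0.322970)
(x(0.27), y(0.27)) ≈ (-1.3418, -0.3230)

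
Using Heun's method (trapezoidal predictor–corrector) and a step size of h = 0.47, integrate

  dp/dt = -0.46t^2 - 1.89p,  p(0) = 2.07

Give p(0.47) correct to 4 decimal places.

1.0240

Heun: k1 = f(t_n, p_n); k2 = f(t_n + h, p_n + h·k1); p_{n+1} = p_n + (h/2)·(k1 + k2).
t=0.000000, p=2.070000:
  k1 = f(0.000000, 2.070000) = -3.912300
  k2 = f(0.470000, 0.231219) = -0.538618
  p ← 2.070000 + (0.47/2)·(-3.912300 + (-0.538618)) = 1.024034
p(0.47) ≈ 1.0240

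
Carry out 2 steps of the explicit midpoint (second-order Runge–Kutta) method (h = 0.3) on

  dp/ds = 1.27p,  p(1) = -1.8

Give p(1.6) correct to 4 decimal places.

-3.8032

Midpoint: k1 = f(s_n, p_n); k2 = f(s_n + h/2, p_n + (h/2)·k1); p_{n+1} = p_n + h·k2.
s=1.000000, p=-1.800000:
  k1 = f(1.000000, -1.800000) = -2.286000
  k2 = f(1.150000, -2.142900) = -2.721483
  p ← -1.800000 + 0.3·(-2.721483) = -2.616445
s=1.300000, p=-2.616445:
  k1 = f(1.300000, -2.616445) = -3.322885
  k2 = f(1.450000, -3.114878) = -3.955895
  p ← -2.616445 + 0.3·(-3.955895) = -3.803213
p(1.6) ≈ -3.8032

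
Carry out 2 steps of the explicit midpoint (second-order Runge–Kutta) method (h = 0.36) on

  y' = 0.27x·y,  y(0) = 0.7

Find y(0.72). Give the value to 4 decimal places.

0.7503

Midpoint: k1 = f(x_n, y_n); k2 = f(x_n + h/2, y_n + (h/2)·k1); y_{n+1} = y_n + h·k2.
x=0.000000, y=0.700000:
  k1 = f(0.000000, 0.700000) = 0.000000
  k2 = f(0.180000, 0.700000) = 0.034020
  y ← 0.700000 + 0.36·0.034020 = 0.712247
x=0.360000, y=0.712247:
  k1 = f(0.360000, 0.712247) = 0.069230
  k2 = f(0.540000, 0.724709) = 0.105663
  y ← 0.712247 + 0.36·0.105663 = 0.750286
y(0.72) ≈ 0.7503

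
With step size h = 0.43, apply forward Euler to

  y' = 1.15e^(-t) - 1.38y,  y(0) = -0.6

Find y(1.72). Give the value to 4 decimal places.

Euler: y_{n+1} = y_n + h·f(t_n, y_n).
t=0.000000, y=-0.600000: f=1.978000 → y ← -0.600000 + 0.43·1.978000 = 0.250540
t=0.430000, y=0.250540: f=0.402340 → y ← 0.250540 + 0.43·0.402340 = 0.423546
t=0.860000, y=0.423546: f=-0.097858 → y ← 0.423546 + 0.43·(-0.097858) = 0.381468
t=1.290000, y=0.381468: f=-0.209864 → y ← 0.381468 + 0.43·(-0.209864) = 0.291226
y(1.72) ≈ 0.2912

0.2912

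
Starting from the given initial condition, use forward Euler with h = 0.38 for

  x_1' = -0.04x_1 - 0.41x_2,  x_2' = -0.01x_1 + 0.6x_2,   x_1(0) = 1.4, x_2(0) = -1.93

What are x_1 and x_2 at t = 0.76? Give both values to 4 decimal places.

Euler on (x_1,x_2): x_1_{n+1} = x_1_n + h·x_1', x_2_{n+1} = x_2_n + h·x_2'.
0.000000: (1.400000, -1.930000); f=(0.735300, -1.172000) → (1.679414, -2.375360)
0.380000: (1.679414, -2.375360); f=(0.906721, -1.442010) → (2.023968, -2.923324)
(x_1(0.76), x_2(0.76)) ≈ (2.0240, -2.9233)

2.0240, -2.9233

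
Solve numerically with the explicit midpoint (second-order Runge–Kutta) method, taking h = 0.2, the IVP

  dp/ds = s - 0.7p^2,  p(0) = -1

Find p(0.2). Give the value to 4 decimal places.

Midpoint: k1 = f(s_n, p_n); k2 = f(s_n + h/2, p_n + (h/2)·k1); p_{n+1} = p_n + h·k2.
s=0.000000, p=-1.000000:
  k1 = f(0.000000, -1.000000) = -0.700000
  k2 = f(0.100000, -1.070000) = -0.701430
  p ← -1.000000 + 0.2·(-0.701430) = -1.140286
p(0.2) ≈ -1.1403

-1.1403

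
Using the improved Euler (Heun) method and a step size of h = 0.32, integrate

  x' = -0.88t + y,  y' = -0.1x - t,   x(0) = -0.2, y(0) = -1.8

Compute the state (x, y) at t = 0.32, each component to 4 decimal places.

Heun on (x,y): k1 = f(t_n, state_n); k2 = f(t_n + h, state_n + h·k1); state_{n+1} = state_n + (h/2)·(k1 + k2).
0.000000: (-0.200000, -1.800000)
  k1 = (-1.800000, 0.020000)
  predictor → (-0.776000, -1.793600)
  k2 = (-2.075200, -0.242400)
  → (-0.820032, -1.835584)
(x(0.32), y(0.32)) ≈ (-0.8200, -1.8356)

-0.8200, -1.8356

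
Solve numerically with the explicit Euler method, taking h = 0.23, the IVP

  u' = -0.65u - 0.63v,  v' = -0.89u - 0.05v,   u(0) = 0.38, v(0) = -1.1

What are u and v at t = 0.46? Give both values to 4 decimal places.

0.5793, -1.2505

Euler on (u,v): u_{n+1} = u_n + h·u', v_{n+1} = v_n + h·v'.
0.000000: (0.380000, -1.100000); f=(0.446000, -0.283200) → (0.482580, -1.165136)
0.230000: (0.482580, -1.165136); f=(0.420359, -0.371239) → (0.579262, -1.250521)
(u(0.46), v(0.46)) ≈ (0.5793, -1.2505)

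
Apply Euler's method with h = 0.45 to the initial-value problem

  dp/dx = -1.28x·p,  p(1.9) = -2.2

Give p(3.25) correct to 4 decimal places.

Euler: p_{n+1} = p_n + h·f(x_n, p_n).
x=1.900000, p=-2.200000: f=5.350400 → p ← -2.200000 + 0.45·5.350400 = 0.207680
x=2.350000, p=0.207680: f=-0.624701 → p ← 0.207680 + 0.45·(-0.624701) = -0.073436
x=2.800000, p=-0.073436: f=0.263193 → p ← -0.073436 + 0.45·0.263193 = 0.045001
p(3.25) ≈ 0.0450

0.0450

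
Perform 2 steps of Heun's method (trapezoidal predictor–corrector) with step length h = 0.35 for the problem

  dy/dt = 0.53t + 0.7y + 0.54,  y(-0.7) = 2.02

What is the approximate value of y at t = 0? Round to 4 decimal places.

3.5816

Heun: k1 = f(t_n, y_n); k2 = f(t_n + h, y_n + h·k1); y_{n+1} = y_n + (h/2)·(k1 + k2).
t=-0.700000, y=2.020000:
  k1 = f(-0.700000, 2.020000) = 1.583000
  k2 = f(-0.350000, 2.574050) = 2.156335
  y ← 2.020000 + (0.35/2)·(1.583000 + 2.156335) = 2.674384
t=-0.350000, y=2.674384:
  k1 = f(-0.350000, 2.674384) = 2.226569
  k2 = f(0.000000, 3.453683) = 2.957578
  y ← 2.674384 + (0.35/2)·(2.226569 + 2.957578) = 3.581609
y(0) ≈ 3.5816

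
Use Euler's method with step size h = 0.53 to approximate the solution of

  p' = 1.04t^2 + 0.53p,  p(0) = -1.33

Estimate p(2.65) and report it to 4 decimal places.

1.0178

Euler: p_{n+1} = p_n + h·f(t_n, p_n).
t=0.000000, p=-1.330000: f=-0.704900 → p ← -1.330000 + 0.53·(-0.704900) = -1.703597
t=0.530000, p=-1.703597: f=-0.610770 → p ← -1.703597 + 0.53·(-0.610770) = -2.027305
t=1.060000, p=-2.027305: f=0.094072 → p ← -2.027305 + 0.53·0.094072 = -1.977447
t=1.590000, p=-1.977447: f=1.581177 → p ← -1.977447 + 0.53·1.581177 = -1.139423
t=2.120000, p=-1.139423: f=4.070282 → p ← -1.139423 + 0.53·4.070282 = 1.017826
p(2.65) ≈ 1.0178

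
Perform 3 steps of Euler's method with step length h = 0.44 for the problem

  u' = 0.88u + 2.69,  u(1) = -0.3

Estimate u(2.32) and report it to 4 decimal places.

Euler: u_{n+1} = u_n + h·f(t_n, u_n).
t=1.000000, u=-0.300000: f=2.426000 → u ← -0.300000 + 0.44·2.426000 = 0.767440
t=1.440000, u=0.767440: f=3.365347 → u ← 0.767440 + 0.44·3.365347 = 2.248193
t=1.880000, u=2.248193: f=4.668410 → u ← 2.248193 + 0.44·4.668410 = 4.302293
u(2.32) ≈ 4.3023

4.3023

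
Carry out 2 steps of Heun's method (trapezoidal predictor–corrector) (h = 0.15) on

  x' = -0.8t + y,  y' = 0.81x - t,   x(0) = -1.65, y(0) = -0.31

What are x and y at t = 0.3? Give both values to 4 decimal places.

Heun on (x,y): k1 = f(t_n, state_n); k2 = f(t_n + h, state_n + h·k1); state_{n+1} = state_n + (h/2)·(k1 + k2).
0.000000: (-1.650000, -0.310000)
  k1 = (-0.310000, -1.336500)
  predictor → (-1.696500, -0.510475)
  k2 = (-0.630475, -1.524165)
  → (-1.720536, -0.524550)
0.150000: (-1.720536, -0.524550)
  k1 = (-0.644550, -1.543634)
  predictor → (-1.817218, -0.756095)
  k2 = (-0.996095, -1.771947)
  → (-1.843584, -0.773218)
(x(0.3), y(0.3)) ≈ (-1.8436, -0.7732)

-1.8436, -0.7732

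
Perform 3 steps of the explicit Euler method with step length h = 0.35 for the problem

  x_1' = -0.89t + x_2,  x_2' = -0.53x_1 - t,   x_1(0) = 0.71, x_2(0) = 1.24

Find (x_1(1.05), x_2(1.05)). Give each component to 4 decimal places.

Euler on (x_1,x_2): x_1_{n+1} = x_1_n + h·x_1', x_2_{n+1} = x_2_n + h·x_2'.
0.000000: (0.710000, 1.240000); f=(1.240000, -0.376300) → (1.144000, 1.108295)
0.350000: (1.144000, 1.108295); f=(0.796795, -0.956320) → (1.422878, 0.773583)
0.700000: (1.422878, 0.773583); f=(0.150583, -1.454125) → (1.475582, 0.264639)
(x_1(1.05), x_2(1.05)) ≈ (1.4756, 0.2646)

1.4756, 0.2646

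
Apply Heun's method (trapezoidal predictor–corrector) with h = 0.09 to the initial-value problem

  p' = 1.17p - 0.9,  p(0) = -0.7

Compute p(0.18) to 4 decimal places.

Heun: k1 = f(t_n, p_n); k2 = f(t_n + h, p_n + h·k1); p_{n+1} = p_n + (h/2)·(k1 + k2).
t=0.000000, p=-0.700000:
  k1 = f(0.000000, -0.700000) = -1.719000
  k2 = f(0.090000, -0.854710) = -1.900011
  p ← -0.700000 + (0.09/2)·(-1.719000 + (-1.900011)) = -0.862855
t=0.090000, p=-0.862855:
  k1 = f(0.090000, -0.862855) = -1.909541
  k2 = f(0.180000, -1.034714) = -2.110616
  p ← -0.862855 + (0.09/2)·(-1.909541 + (-2.110616)) = -1.043763
p(0.18) ≈ -1.0438

-1.0438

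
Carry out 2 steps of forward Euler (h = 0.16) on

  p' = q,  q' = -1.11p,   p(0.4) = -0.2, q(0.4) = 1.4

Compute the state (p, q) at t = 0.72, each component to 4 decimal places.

Euler on (p,q): p_{n+1} = p_n + h·p', q_{n+1} = q_n + h·q'.
0.400000: (-0.200000, 1.400000); f=(1.400000, 0.222000) → (0.024000, 1.435520)
0.560000: (0.024000, 1.435520); f=(1.435520, -0.026640) → (0.253683, 1.431258)
(p(0.72), q(0.72)) ≈ (0.2537, 1.4313)

0.2537, 1.4313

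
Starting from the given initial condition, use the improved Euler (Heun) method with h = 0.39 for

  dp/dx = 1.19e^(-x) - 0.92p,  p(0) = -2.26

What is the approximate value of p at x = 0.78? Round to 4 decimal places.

-0.7021

Heun: k1 = f(x_n, p_n); k2 = f(x_n + h, p_n + h·k1); p_{n+1} = p_n + (h/2)·(k1 + k2).
x=0.000000, p=-2.260000:
  k1 = f(0.000000, -2.260000) = 3.269200
  k2 = f(0.390000, -0.985012) = 1.711909
  p ← -2.260000 + (0.39/2)·(3.269200 + 1.711909) = -1.288684
x=0.390000, p=-1.288684:
  k1 = f(0.390000, -1.288684) = 1.991287
  k2 = f(0.780000, -0.512082) = 1.016619
  p ← -1.288684 + (0.39/2)·(1.991287 + 1.016619) = -0.702142
p(0.78) ≈ -0.7021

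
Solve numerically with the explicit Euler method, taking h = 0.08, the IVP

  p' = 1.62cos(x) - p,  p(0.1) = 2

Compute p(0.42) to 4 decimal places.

Euler: p_{n+1} = p_n + h·f(x_n, p_n).
x=0.100000, p=2.000000: f=-0.388093 → p ← 2.000000 + 0.08·(-0.388093) = 1.968953
x=0.180000, p=1.968953: f=-0.375126 → p ← 1.968953 + 0.08·(-0.375126) = 1.938942
x=0.260000, p=1.938942: f=-0.373391 → p ← 1.938942 + 0.08·(-0.373391) = 1.909071
x=0.340000, p=1.909071: f=-0.381809 → p ← 1.909071 + 0.08·(-0.381809) = 1.878527
p(0.42) ≈ 1.8785

1.8785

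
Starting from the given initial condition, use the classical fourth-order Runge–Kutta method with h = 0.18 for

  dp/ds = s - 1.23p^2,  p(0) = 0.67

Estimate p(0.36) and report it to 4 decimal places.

0.5719

RK4: k1 = f(s_n, p_n); k2 = f(s_n + h/2, p_n + (h/2)·k1); k3 = f(s_n + h/2, p_n + (h/2)·k2); k4 = f(s_n + h, p_n + h·k3); p_{n+1} = p_n + (h/6)·(k1 + 2k2 + 2k3 + k4).
s=0.000000, p=0.670000:
  k1 = f(0.000000, 0.670000) = -0.552147
  k2 = f(0.090000, 0.620307) = -0.383280
  k3 = f(0.090000, 0.635505) = -0.406756
  k4 = f(0.180000, 0.596784) = -0.258066
  p ← 0.670000 + (0.18/6)·(k1 + 2k2 + 2k3 + k4) = 0.598291
s=0.180000, p=0.598291:
  k1 = f(0.180000, 0.598291) = -0.260282
  k2 = f(0.270000, 0.574866) = -0.136479
  k3 = f(0.270000, 0.586008) = -0.152389
  k4 = f(0.360000, 0.570861) = -0.040836
  p ← 0.598291 + (0.18/6)·(k1 + 2k2 + 2k3 + k4) = 0.571926
p(0.36) ≈ 0.5719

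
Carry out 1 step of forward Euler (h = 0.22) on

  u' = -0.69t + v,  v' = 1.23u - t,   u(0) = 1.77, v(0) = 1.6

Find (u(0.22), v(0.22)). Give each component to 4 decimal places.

2.1220, 2.0790

Euler on (u,v): u_{n+1} = u_n + h·u', v_{n+1} = v_n + h·v'.
0.000000: (1.770000, 1.600000); f=(1.600000, 2.177100) → (2.122000, 2.078962)
(u(0.22), v(0.22)) ≈ (2.1220, 2.0790)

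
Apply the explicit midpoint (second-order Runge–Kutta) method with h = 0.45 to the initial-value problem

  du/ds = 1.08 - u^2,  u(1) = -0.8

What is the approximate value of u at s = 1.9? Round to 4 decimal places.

Midpoint: k1 = f(s_n, u_n); k2 = f(s_n + h/2, u_n + (h/2)·k1); u_{n+1} = u_n + h·k2.
s=1.000000, u=-0.800000:
  k1 = f(1.000000, -0.800000) = 0.440000
  k2 = f(1.225000, -0.701000) = 0.588599
  u ← -0.800000 + 0.45·0.588599 = -0.535130
s=1.450000, u=-0.535130:
  k1 = f(1.450000, -0.535130) = 0.793635
  k2 = f(1.675000, -0.356562) = 0.952863
  u ← -0.535130 + 0.45·0.952863 = -0.106342
u(1.9) ≈ -0.1063

-0.1063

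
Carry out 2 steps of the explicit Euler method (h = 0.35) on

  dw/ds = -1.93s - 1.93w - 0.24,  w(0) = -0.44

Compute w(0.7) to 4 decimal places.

Euler: w_{n+1} = w_n + h·f(s_n, w_n).
s=0.000000, w=-0.440000: f=0.609200 → w ← -0.440000 + 0.35·0.609200 = -0.226780
s=0.350000, w=-0.226780: f=-0.477815 → w ← -0.226780 + 0.35·(-0.477815) = -0.394015
w(0.7) ≈ -0.3940

-0.3940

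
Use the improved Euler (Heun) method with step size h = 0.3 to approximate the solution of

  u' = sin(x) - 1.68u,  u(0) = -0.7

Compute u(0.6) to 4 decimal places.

-0.1374

Heun: k1 = f(x_n, u_n); k2 = f(x_n + h, u_n + h·k1); u_{n+1} = u_n + (h/2)·(k1 + k2).
x=0.000000, u=-0.700000:
  k1 = f(0.000000, -0.700000) = 1.176000
  k2 = f(0.300000, -0.347200) = 0.878816
  u ← -0.700000 + (0.3/2)·(1.176000 + 0.878816) = -0.391778
x=0.300000, u=-0.391778:
  k1 = f(0.300000, -0.391778) = 0.953707
  k2 = f(0.600000, -0.105666) = 0.742161
  u ← -0.391778 + (0.3/2)·(0.953707 + 0.742161) = -0.137397
u(0.6) ≈ -0.1374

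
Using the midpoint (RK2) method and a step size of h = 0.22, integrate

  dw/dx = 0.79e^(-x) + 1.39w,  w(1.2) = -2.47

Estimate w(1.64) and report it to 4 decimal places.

Midpoint: k1 = f(x_n, w_n); k2 = f(x_n + h/2, w_n + (h/2)·k1); w_{n+1} = w_n + h·k2.
x=1.200000, w=-2.470000:
  k1 = f(1.200000, -2.470000) = -3.195357
  k2 = f(1.310000, -2.821489) = -3.708712
  w ← -2.470000 + 0.22·(-3.708712) = -3.285917
x=1.420000, w=-3.285917:
  k1 = f(1.420000, -3.285917) = -4.376470
  k2 = f(1.530000, -3.767328) = -5.065523
  w ← -3.285917 + 0.22·(-5.065523) = -4.400332
w(1.64) ≈ -4.4003

-4.4003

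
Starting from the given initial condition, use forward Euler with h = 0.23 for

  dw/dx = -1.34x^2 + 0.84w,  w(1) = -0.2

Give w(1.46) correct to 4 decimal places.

-1.1188

Euler: w_{n+1} = w_n + h·f(x_n, w_n).
x=1.000000, w=-0.200000: f=-1.508000 → w ← -0.200000 + 0.23·(-1.508000) = -0.546840
x=1.230000, w=-0.546840: f=-2.486632 → w ← -0.546840 + 0.23·(-2.486632) = -1.118765
w(1.46) ≈ -1.1188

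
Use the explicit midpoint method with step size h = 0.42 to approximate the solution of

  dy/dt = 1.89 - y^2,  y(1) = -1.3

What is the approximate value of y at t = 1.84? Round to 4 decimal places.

-0.8507

Midpoint: k1 = f(t_n, y_n); k2 = f(t_n + h/2, y_n + (h/2)·k1); y_{n+1} = y_n + h·k2.
t=1.000000, y=-1.300000:
  k1 = f(1.000000, -1.300000) = 0.200000
  k2 = f(1.210000, -1.258000) = 0.307436
  y ← -1.300000 + 0.42·0.307436 = -1.170877
t=1.420000, y=-1.170877:
  k1 = f(1.420000, -1.170877) = 0.519047
  k2 = f(1.630000, -1.061877) = 0.762417
  y ← -1.170877 + 0.42·0.762417 = -0.850662
y(1.84) ≈ -0.8507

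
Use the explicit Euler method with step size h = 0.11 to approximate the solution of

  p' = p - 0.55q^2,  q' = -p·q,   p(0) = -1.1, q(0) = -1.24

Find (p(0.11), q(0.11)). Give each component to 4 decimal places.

-1.3140, -1.3900

Euler on (p,q): p_{n+1} = p_n + h·p', q_{n+1} = q_n + h·q'.
0.000000: (-1.100000, -1.240000); f=(-1.945680, -1.364000) → (-1.314025, -1.390040)
(p(0.11), q(0.11)) ≈ (-1.3140, -1.3900)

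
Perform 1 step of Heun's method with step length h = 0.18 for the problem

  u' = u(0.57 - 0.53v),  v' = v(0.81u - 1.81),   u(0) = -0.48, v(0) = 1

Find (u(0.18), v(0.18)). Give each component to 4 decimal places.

Heun on (u,v): k1 = f(x_n, state_n); k2 = f(x_n + h, state_n + h·k1); state_{n+1} = state_n + (h/2)·(k1 + k2).
0.000000: (-0.480000, 1.000000)
  k1 = (-0.019200, -2.198800)
  predictor → (-0.483456, 0.604216)
  k2 = (-0.120751, -1.330242)
  → (-0.492596, 0.682386)
(u(0.18), v(0.18)) ≈ (-0.4926, 0.6824)

-0.4926, 0.6824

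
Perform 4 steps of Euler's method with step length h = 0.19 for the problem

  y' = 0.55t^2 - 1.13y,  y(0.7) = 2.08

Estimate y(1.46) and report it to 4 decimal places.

1.1312

Euler: y_{n+1} = y_n + h·f(t_n, y_n).
t=0.700000, y=2.080000: f=-2.080900 → y ← 2.080000 + 0.19·(-2.080900) = 1.684629
t=0.890000, y=1.684629: f=-1.467976 → y ← 1.684629 + 0.19·(-1.467976) = 1.405714
t=1.080000, y=1.405714: f=-0.946936 → y ← 1.405714 + 0.19·(-0.946936) = 1.225796
t=1.270000, y=1.225796: f=-0.498054 → y ← 1.225796 + 0.19·(-0.498054) = 1.131165
y(1.46) ≈ 1.1312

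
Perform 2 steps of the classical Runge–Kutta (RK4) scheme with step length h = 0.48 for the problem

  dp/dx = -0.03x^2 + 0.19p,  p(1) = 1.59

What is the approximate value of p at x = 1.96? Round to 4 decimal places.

1.8379

RK4: k1 = f(x_n, p_n); k2 = f(x_n + h/2, p_n + (h/2)·k1); k3 = f(x_n + h/2, p_n + (h/2)·k2); k4 = f(x_n + h, p_n + h·k3); p_{n+1} = p_n + (h/6)·(k1 + 2k2 + 2k3 + k4).
x=1.000000, p=1.590000:
  k1 = f(1.000000, 1.590000) = 0.272100
  k2 = f(1.240000, 1.655304) = 0.268380
  k3 = f(1.240000, 1.654411) = 0.268210
  k4 = f(1.480000, 1.718741) = 0.260849
  p ← 1.590000 + (0.48/6)·(k1 + 2k2 + 2k3 + k4) = 1.718490
x=1.480000, p=1.718490:
  k1 = f(1.480000, 1.718490) = 0.260801
  k2 = f(1.720000, 1.781083) = 0.249654
  k3 = f(1.720000, 1.778407) = 0.249145
  k4 = f(1.960000, 1.838080) = 0.233987
  p ← 1.718490 + (0.48/6)·(k1 + 2k2 + 2k3 + k4) = 1.837881
p(1.96) ≈ 1.8379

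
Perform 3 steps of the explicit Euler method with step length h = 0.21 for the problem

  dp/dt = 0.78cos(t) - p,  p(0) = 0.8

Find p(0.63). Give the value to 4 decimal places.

Euler: p_{n+1} = p_n + h·f(t_n, p_n).
t=0.000000, p=0.800000: f=-0.020000 → p ← 0.800000 + 0.21·(-0.020000) = 0.795800
t=0.210000, p=0.795800: f=-0.032936 → p ← 0.795800 + 0.21·(-0.032936) = 0.788883
t=0.420000, p=0.788883: f=-0.076674 → p ← 0.788883 + 0.21·(-0.076674) = 0.772782
p(0.63) ≈ 0.7728

0.7728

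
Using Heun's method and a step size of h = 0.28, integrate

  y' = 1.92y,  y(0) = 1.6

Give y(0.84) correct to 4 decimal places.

7.6152

Heun: k1 = f(x_n, y_n); k2 = f(x_n + h, y_n + h·k1); y_{n+1} = y_n + (h/2)·(k1 + k2).
x=0.000000, y=1.600000:
  k1 = f(0.000000, 1.600000) = 3.072000
  k2 = f(0.280000, 2.460160) = 4.723507
  y ← 1.600000 + (0.28/2)·(3.072000 + 4.723507) = 2.691371
x=0.280000, y=2.691371:
  k1 = f(0.280000, 2.691371) = 5.167432
  k2 = f(0.560000, 4.138252) = 7.945444
  y ← 2.691371 + (0.28/2)·(5.167432 + 7.945444) = 4.527174
x=0.560000, y=4.527174:
  k1 = f(0.560000, 4.527174) = 8.692173
  k2 = f(0.840000, 6.960982) = 13.365086
  y ← 4.527174 + (0.28/2)·(8.692173 + 13.365086) = 7.615190
y(0.84) ≈ 7.6152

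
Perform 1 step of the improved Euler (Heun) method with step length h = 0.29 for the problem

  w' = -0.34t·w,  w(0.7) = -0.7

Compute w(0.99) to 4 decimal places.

Heun: k1 = f(t_n, w_n); k2 = f(t_n + h, w_n + h·k1); w_{n+1} = w_n + (h/2)·(k1 + k2).
t=0.700000, w=-0.700000:
  k1 = f(0.700000, -0.700000) = 0.166600
  k2 = f(0.990000, -0.651686) = 0.219358
  w ← -0.700000 + (0.29/2)·(0.166600 + 0.219358) = -0.644036
w(0.99) ≈ -0.6440

-0.6440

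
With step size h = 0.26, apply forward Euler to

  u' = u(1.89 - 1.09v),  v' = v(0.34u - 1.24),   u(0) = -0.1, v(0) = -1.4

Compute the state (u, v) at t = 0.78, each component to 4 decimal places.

-0.5529, -0.4011

Euler on (u,v): u_{n+1} = u_n + h·u', v_{n+1} = v_n + h·v'.
0.000000: (-0.100000, -1.400000); f=(-0.341600, 1.783600) → (-0.188816, -0.936264)
0.260000: (-0.188816, -0.936264); f=(-0.549554, 1.221073) → (-0.331700, -0.618785)
0.520000: (-0.331700, -0.618785); f=(-0.850637, 0.837079) → (-0.552866, -0.401145)
(u(0.78), v(0.78)) ≈ (-0.5529, -0.4011)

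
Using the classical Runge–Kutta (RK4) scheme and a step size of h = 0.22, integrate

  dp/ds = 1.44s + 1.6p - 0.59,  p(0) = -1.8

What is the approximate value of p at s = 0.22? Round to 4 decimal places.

-2.6756

RK4: k1 = f(s_n, p_n); k2 = f(s_n + h/2, p_n + (h/2)·k1); k3 = f(s_n + h/2, p_n + (h/2)·k2); k4 = f(s_n + h, p_n + h·k3); p_{n+1} = p_n + (h/6)·(k1 + 2k2 + 2k3 + k4).
s=0.000000, p=-1.800000:
  k1 = f(0.000000, -1.800000) = -3.470000
  k2 = f(0.110000, -2.181700) = -3.922320
  k3 = f(0.110000, -2.231455) = -4.001928
  k4 = f(0.220000, -2.680424) = -4.561879
  p ← -1.800000 + (0.22/6)·(k1 + 2k2 + 2k3 + k4) = -2.675614
p(0.22) ≈ -2.6756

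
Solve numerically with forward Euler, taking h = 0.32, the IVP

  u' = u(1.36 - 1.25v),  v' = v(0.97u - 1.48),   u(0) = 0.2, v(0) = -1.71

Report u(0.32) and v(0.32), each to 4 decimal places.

0.4238, -1.0063

Euler on (u,v): u_{n+1} = u_n + h·u', v_{n+1} = v_n + h·v'.
0.000000: (0.200000, -1.710000); f=(0.699500, 2.199060) → (0.423840, -1.006301)
(u(0.32), v(0.32)) ≈ (0.4238, -1.0063)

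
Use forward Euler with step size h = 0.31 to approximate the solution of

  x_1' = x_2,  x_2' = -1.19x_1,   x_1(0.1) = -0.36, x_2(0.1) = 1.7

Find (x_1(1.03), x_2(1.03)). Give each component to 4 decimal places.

Euler on (x_1,x_2): x_1_{n+1} = x_1_n + h·x_1', x_2_{n+1} = x_2_n + h·x_2'.
0.100000: (-0.360000, 1.700000); f=(1.700000, 0.428400) → (0.167000, 1.832804)
0.410000: (0.167000, 1.832804); f=(1.832804, -0.198730) → (0.735169, 1.771198)
0.720000: (0.735169, 1.771198); f=(1.771198, -0.874851) → (1.284241, 1.499994)
(x_1(1.03), x_2(1.03)) ≈ (1.2842, 1.5000)

1.2842, 1.5000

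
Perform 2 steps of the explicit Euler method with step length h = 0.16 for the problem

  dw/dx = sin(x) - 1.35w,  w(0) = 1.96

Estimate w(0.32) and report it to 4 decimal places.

1.2302

Euler: w_{n+1} = w_n + h·f(x_n, w_n).
x=0.000000, w=1.960000: f=-2.646000 → w ← 1.960000 + 0.16·(-2.646000) = 1.536640
x=0.160000, w=1.536640: f=-1.915146 → w ← 1.536640 + 0.16·(-1.915146) = 1.230217
w(0.32) ≈ 1.2302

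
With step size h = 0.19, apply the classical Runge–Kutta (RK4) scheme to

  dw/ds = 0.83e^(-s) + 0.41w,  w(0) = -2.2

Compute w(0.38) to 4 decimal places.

RK4: k1 = f(s_n, w_n); k2 = f(s_n + h/2, w_n + (h/2)·k1); k3 = f(s_n + h/2, w_n + (h/2)·k2); k4 = f(s_n + h, w_n + h·k3); w_{n+1} = w_n + (h/6)·(k1 + 2k2 + 2k3 + k4).
s=0.000000, w=-2.200000:
  k1 = f(0.000000, -2.200000) = -0.072000
  k2 = f(0.095000, -2.206840) = -0.150025
  k3 = f(0.095000, -2.214252) = -0.153064
  k4 = f(0.190000, -2.229082) = -0.227548
  w ← -2.200000 + (0.19/6)·(k1 + 2k2 + 2k3 + k4) = -2.228681
s=0.190000, w=-2.228681:
  k1 = f(0.190000, -2.228681) = -0.227383
  k2 = f(0.285000, -2.250283) = -0.298444
  k3 = f(0.285000, -2.257033) = -0.301212
  k4 = f(0.380000, -2.285912) = -0.369619
  w ← -2.228681 + (0.19/6)·(k1 + 2k2 + 2k3 + k4) = -2.285565
w(0.38) ≈ -2.2856

-2.2856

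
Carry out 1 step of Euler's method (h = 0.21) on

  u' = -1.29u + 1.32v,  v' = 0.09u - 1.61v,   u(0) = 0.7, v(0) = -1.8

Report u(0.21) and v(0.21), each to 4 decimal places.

Euler on (u,v): u_{n+1} = u_n + h·u', v_{n+1} = v_n + h·v'.
0.000000: (0.700000, -1.800000); f=(-3.279000, 2.961000) → (0.011410, -1.178190)
(u(0.21), v(0.21)) ≈ (0.0114, -1.1782)

0.0114, -1.1782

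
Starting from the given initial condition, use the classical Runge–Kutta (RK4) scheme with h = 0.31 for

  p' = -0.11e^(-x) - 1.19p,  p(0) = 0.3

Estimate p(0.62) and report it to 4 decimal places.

RK4: k1 = f(x_n, p_n); k2 = f(x_n + h/2, p_n + (h/2)·k1); k3 = f(x_n + h/2, p_n + (h/2)·k2); k4 = f(x_n + h, p_n + h·k3); p_{n+1} = p_n + (h/6)·(k1 + 2k2 + 2k3 + k4).
x=0.000000, p=0.300000:
  k1 = f(0.000000, 0.300000) = -0.467000
  k2 = f(0.155000, 0.227615) = -0.365068
  k3 = f(0.155000, 0.243415) = -0.383869
  k4 = f(0.310000, 0.181001) = -0.296070
  p ← 0.300000 + (0.31/6)·(k1 + 2k2 + 2k3 + k4) = 0.183185
x=0.310000, p=0.183185:
  k1 = f(0.310000, 0.183185) = -0.298669
  k2 = f(0.465000, 0.136891) = -0.231995
  k3 = f(0.465000, 0.147225) = -0.244293
  k4 = f(0.620000, 0.107454) = -0.187044
  p ← 0.183185 + (0.31/6)·(k1 + 2k2 + 2k3 + k4) = 0.108873
p(0.62) ≈ 0.1089

0.1089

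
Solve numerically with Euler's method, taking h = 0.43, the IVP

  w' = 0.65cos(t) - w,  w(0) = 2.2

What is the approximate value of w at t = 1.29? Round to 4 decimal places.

Euler: w_{n+1} = w_n + h·f(t_n, w_n).
t=0.000000, w=2.200000: f=-1.550000 → w ← 2.200000 + 0.43·(-1.550000) = 1.533500
t=0.430000, w=1.533500: f=-0.942672 → w ← 1.533500 + 0.43·(-0.942672) = 1.128151
t=0.860000, w=1.128151: f=-0.704067 → w ← 1.128151 + 0.43·(-0.704067) = 0.825402
w(1.29) ≈ 0.8254

0.8254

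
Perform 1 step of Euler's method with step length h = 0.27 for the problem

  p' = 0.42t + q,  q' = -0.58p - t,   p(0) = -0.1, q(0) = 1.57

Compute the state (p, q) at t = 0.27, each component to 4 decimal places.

Euler on (p,q): p_{n+1} = p_n + h·p', q_{n+1} = q_n + h·q'.
0.000000: (-0.100000, 1.570000); f=(1.570000, 0.058000) → (0.323900, 1.585660)
(p(0.27), q(0.27)) ≈ (0.3239, 1.5857)

0.3239, 1.5857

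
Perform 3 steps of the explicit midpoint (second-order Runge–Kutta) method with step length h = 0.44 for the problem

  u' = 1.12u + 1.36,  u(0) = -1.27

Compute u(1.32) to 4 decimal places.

-1.4486

Midpoint: k1 = f(x_n, u_n); k2 = f(x_n + h/2, u_n + (h/2)·k1); u_{n+1} = u_n + h·k2.
x=0.000000, u=-1.270000:
  k1 = f(0.000000, -1.270000) = -0.062400
  k2 = f(0.220000, -1.283728) = -0.077775
  u ← -1.270000 + 0.44·(-0.077775) = -1.304221
x=0.440000, u=-1.304221:
  k1 = f(0.440000, -1.304221) = -0.100728
  k2 = f(0.660000, -1.326381) = -0.125547
  u ← -1.304221 + 0.44·(-0.125547) = -1.359462
x=0.880000, u=-1.359462:
  k1 = f(0.880000, -1.359462) = -0.162597
  k2 = f(1.100000, -1.395233) = -0.202661
  u ← -1.359462 + 0.44·(-0.202661) = -1.448633
u(1.32) ≈ -1.4486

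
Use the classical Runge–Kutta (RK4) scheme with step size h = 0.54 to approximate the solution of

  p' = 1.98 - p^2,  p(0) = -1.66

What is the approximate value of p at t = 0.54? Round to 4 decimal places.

-2.9965

RK4: k1 = f(t_n, p_n); k2 = f(t_n + h/2, p_n + (h/2)·k1); k3 = f(t_n + h/2, p_n + (h/2)·k2); k4 = f(t_n + h, p_n + h·k3); p_{n+1} = p_n + (h/6)·(k1 + 2k2 + 2k3 + k4).
t=0.000000, p=-1.660000:
  k1 = f(0.000000, -1.660000) = -0.775600
  k2 = f(0.270000, -1.869412) = -1.514701
  k3 = f(0.270000, -2.068969) = -2.300634
  k4 = f(0.540000, -2.902342) = -6.443591
  p ← -1.660000 + (0.54/6)·(k1 + 2k2 + 2k3 + k4) = -2.996488
p(0.54) ≈ -2.9965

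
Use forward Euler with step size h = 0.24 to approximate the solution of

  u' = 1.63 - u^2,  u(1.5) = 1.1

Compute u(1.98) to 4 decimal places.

Euler: u_{n+1} = u_n + h·f(t_n, u_n).
t=1.500000, u=1.100000: f=0.420000 → u ← 1.100000 + 0.24·0.420000 = 1.200800
t=1.740000, u=1.200800: f=0.188079 → u ← 1.200800 + 0.24·0.188079 = 1.245939
u(1.98) ≈ 1.2459

1.2459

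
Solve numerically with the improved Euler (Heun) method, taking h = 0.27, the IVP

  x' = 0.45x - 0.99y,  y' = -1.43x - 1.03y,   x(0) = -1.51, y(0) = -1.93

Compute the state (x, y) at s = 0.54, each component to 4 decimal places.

Heun on (x,y): k1 = f(s_n, state_n); k2 = f(s_n + h, state_n + h·k1); state_{n+1} = state_n + (h/2)·(k1 + k2).
0.000000: (-1.510000, -1.930000)
  k1 = (1.231200, 4.147200)
  predictor → (-1.177576, -0.810256)
  k2 = (0.272244, 2.518497)
  → (-1.307035, -1.030131)
0.270000: (-1.307035, -1.030131)
  k1 = (0.431664, 2.930095)
  predictor → (-1.190486, -0.239005)
  k2 = (-0.299103, 1.948570)
  → (-1.289139, -0.371511)
(x(0.54), y(0.54)) ≈ (-1.2891, -0.3715)

-1.2891, -0.3715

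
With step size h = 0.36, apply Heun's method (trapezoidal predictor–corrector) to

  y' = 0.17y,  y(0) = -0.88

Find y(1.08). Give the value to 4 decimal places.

Heun: k1 = f(x_n, y_n); k2 = f(x_n + h, y_n + h·k1); y_{n+1} = y_n + (h/2)·(k1 + k2).
x=0.000000, y=-0.880000:
  k1 = f(0.000000, -0.880000) = -0.149600
  k2 = f(0.360000, -0.933856) = -0.158756
  y ← -0.880000 + (0.36/2)·(-0.149600 + (-0.158756)) = -0.935504
x=0.360000, y=-0.935504:
  k1 = f(0.360000, -0.935504) = -0.159036
  k2 = f(0.720000, -0.992757) = -0.168769
  y ← -0.935504 + (0.36/2)·(-0.159036 + (-0.168769)) = -0.994509
x=0.720000, y=-0.994509:
  k1 = f(0.720000, -0.994509) = -0.169066
  k2 = f(1.080000, -1.055373) = -0.179413
  y ← -0.994509 + (0.36/2)·(-0.169066 + (-0.179413)) = -1.057235
y(1.08) ≈ -1.0572

-1.0572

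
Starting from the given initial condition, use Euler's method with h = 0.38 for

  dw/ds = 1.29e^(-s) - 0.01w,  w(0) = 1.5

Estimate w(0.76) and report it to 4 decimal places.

Euler: w_{n+1} = w_n + h·f(s_n, w_n).
s=0.000000, w=1.500000: f=1.275000 → w ← 1.500000 + 0.38·1.275000 = 1.984500
s=0.380000, w=1.984500: f=0.862336 → w ← 1.984500 + 0.38·0.862336 = 2.312188
w(0.76) ≈ 2.3122

2.3122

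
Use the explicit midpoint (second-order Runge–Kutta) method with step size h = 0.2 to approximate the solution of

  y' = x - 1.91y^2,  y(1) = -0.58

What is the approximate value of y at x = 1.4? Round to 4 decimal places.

Midpoint: k1 = f(x_n, y_n); k2 = f(x_n + h/2, y_n + (h/2)·k1); y_{n+1} = y_n + h·k2.
x=1.000000, y=-0.580000:
  k1 = f(1.000000, -0.580000) = 0.357476
  k2 = f(1.100000, -0.544252) = 0.534238
  y ← -0.580000 + 0.2·0.534238 = -0.473152
x=1.200000, y=-0.473152:
  k1 = f(1.200000, -0.473152) = 0.772402
  k2 = f(1.300000, -0.395912) = 1.000614
  y ← -0.473152 + 0.2·1.000614 = -0.273030
y(1.4) ≈ -0.2730

-0.2730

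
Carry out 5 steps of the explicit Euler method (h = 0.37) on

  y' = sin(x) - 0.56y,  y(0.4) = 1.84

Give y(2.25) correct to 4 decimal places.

Euler: y_{n+1} = y_n + h·f(x_n, y_n).
x=0.400000, y=1.840000: f=-0.640982 → y ← 1.840000 + 0.37·(-0.640982) = 1.602837
x=0.770000, y=1.602837: f=-0.201453 → y ← 1.602837 + 0.37·(-0.201453) = 1.528299
x=1.140000, y=1.528299: f=0.052786 → y ← 1.528299 + 0.37·0.052786 = 1.547830
x=1.510000, y=1.547830: f=0.131368 → y ← 1.547830 + 0.37·0.131368 = 1.596436
x=1.880000, y=1.596436: f=0.058572 → y ← 1.596436 + 0.37·0.058572 = 1.618108
y(2.25) ≈ 1.6181

1.6181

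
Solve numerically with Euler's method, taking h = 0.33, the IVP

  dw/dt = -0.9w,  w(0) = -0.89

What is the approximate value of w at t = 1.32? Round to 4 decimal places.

Euler: w_{n+1} = w_n + h·f(t_n, w_n).
t=0.000000, w=-0.890000: f=0.801000 → w ← -0.890000 + 0.33·0.801000 = -0.625670
t=0.330000, w=-0.625670: f=0.563103 → w ← -0.625670 + 0.33·0.563103 = -0.439846
t=0.660000, w=-0.439846: f=0.395861 → w ← -0.439846 + 0.33·0.395861 = -0.309212
t=0.990000, w=-0.309212: f=0.278291 → w ← -0.309212 + 0.33·0.278291 = -0.217376
w(1.32) ≈ -0.2174

-0.2174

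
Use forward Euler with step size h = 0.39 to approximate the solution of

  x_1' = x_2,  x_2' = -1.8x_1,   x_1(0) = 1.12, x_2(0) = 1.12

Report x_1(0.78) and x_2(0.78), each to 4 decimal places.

Euler on (x_1,x_2): x_1_{n+1} = x_1_n + h·x_1', x_2_{n+1} = x_2_n + h·x_2'.
0.000000: (1.120000, 1.120000); f=(1.120000, -2.016000) → (1.556800, 0.333760)
0.390000: (1.556800, 0.333760); f=(0.333760, -2.802240) → (1.686966, -0.759114)
(x_1(0.78), x_2(0.78)) ≈ (1.6870, -0.7591)

1.6870, -0.7591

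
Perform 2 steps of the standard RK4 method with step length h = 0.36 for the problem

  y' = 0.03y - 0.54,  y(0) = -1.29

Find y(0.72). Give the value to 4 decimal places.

-1.7112

RK4: k1 = f(t_n, y_n); k2 = f(t_n + h/2, y_n + (h/2)·k1); k3 = f(t_n + h/2, y_n + (h/2)·k2); k4 = f(t_n + h, y_n + h·k3); y_{n+1} = y_n + (h/6)·(k1 + 2k2 + 2k3 + k4).
t=0.000000, y=-1.290000:
  k1 = f(0.000000, -1.290000) = -0.578700
  k2 = f(0.180000, -1.394166) = -0.581825
  k3 = f(0.180000, -1.394728) = -0.581842
  k4 = f(0.360000, -1.499463) = -0.584984
  y ← -1.290000 + (0.36/6)·(k1 + 2k2 + 2k3 + k4) = -1.499461
t=0.360000, y=-1.499461:
  k1 = f(0.360000, -1.499461) = -0.584984
  k2 = f(0.540000, -1.604758) = -0.588143
  k3 = f(0.540000, -1.605327) = -0.588160
  k4 = f(0.720000, -1.711199) = -0.591336
  y ← -1.499461 + (0.36/6)·(k1 + 2k2 + 2k3 + k4) = -1.711197
y(0.72) ≈ -1.7112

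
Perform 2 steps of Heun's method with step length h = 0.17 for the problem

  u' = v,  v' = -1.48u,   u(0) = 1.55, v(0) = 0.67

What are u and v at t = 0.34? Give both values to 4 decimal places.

1.6410, -0.1503

Heun on (u,v): k1 = f(t_n, state_n); k2 = f(t_n + h, state_n + h·k1); state_{n+1} = state_n + (h/2)·(k1 + k2).
0.000000: (1.550000, 0.670000)
  k1 = (0.670000, -2.294000)
  predictor → (1.663900, 0.280020)
  k2 = (0.280020, -2.462572)
  → (1.630752, 0.265691)
0.170000: (1.630752, 0.265691)
  k1 = (0.265691, -2.413513)
  predictor → (1.675919, -0.144606)
  k2 = (-0.144606, -2.480360)
  → (1.641044, -0.150288)
(u(0.34), v(0.34)) ≈ (1.6410, -0.1503)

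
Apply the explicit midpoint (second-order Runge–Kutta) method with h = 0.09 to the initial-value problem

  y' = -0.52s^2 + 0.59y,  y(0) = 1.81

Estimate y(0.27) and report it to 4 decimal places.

Midpoint: k1 = f(s_n, y_n); k2 = f(s_n + h/2, y_n + (h/2)·k1); y_{n+1} = y_n + h·k2.
s=0.000000, y=1.810000:
  k1 = f(0.000000, 1.810000) = 1.067900
  k2 = f(0.045000, 1.858056) = 1.095200
  y ← 1.810000 + 0.09·1.095200 = 1.908568
s=0.090000, y=1.908568:
  k1 = f(0.090000, 1.908568) = 1.121843
  k2 = f(0.135000, 1.959051) = 1.146363
  y ← 1.908568 + 0.09·1.146363 = 2.011741
s=0.180000, y=2.011741:
  k1 = f(0.180000, 2.011741) = 1.170079
  k2 = f(0.225000, 2.064394) = 1.191668
  y ← 2.011741 + 0.09·1.191668 = 2.118991
y(0.27) ≈ 2.1190

2.1190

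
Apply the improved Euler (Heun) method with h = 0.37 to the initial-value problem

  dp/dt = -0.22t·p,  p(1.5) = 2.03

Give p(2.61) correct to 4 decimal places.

1.2320

Heun: k1 = f(t_n, p_n); k2 = f(t_n + h, p_n + h·k1); p_{n+1} = p_n + (h/2)·(k1 + k2).
t=1.500000, p=2.030000:
  k1 = f(1.500000, 2.030000) = -0.669900
  k2 = f(1.870000, 1.782137) = -0.733171
  p ← 2.030000 + (0.37/2)·(-0.669900 + (-0.733171)) = 1.770432
t=1.870000, p=1.770432:
  k1 = f(1.870000, 1.770432) = -0.728356
  k2 = f(2.240000, 1.500940) = -0.739663
  p ← 1.770432 + (0.37/2)·(-0.728356 + (-0.739663)) = 1.498848
t=2.240000, p=1.498848:
  k1 = f(2.240000, 1.498848) = -0.738632
  k2 = f(2.610000, 1.225554) = -0.703713
  p ← 1.498848 + (0.37/2)·(-0.738632 + (-0.703713)) = 1.232014
p(2.61) ≈ 1.2320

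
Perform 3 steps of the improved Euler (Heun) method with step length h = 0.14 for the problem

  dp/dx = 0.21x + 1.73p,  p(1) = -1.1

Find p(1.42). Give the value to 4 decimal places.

-2.1101

Heun: k1 = f(x_n, p_n); k2 = f(x_n + h, p_n + h·k1); p_{n+1} = p_n + (h/2)·(k1 + k2).
x=1.000000, p=-1.100000:
  k1 = f(1.000000, -1.100000) = -1.693000
  k2 = f(1.140000, -1.337020) = -2.073645
  p ← -1.100000 + (0.14/2)·(-1.693000 + (-2.073645)) = -1.363665
x=1.140000, p=-1.363665:
  k1 = f(1.140000, -1.363665) = -2.119741
  k2 = f(1.280000, -1.660429) = -2.603742
  p ← -1.363665 + (0.14/2)·(-2.119741 + (-2.603742)) = -1.694309
x=1.280000, p=-1.694309:
  k1 = f(1.280000, -1.694309) = -2.662354
  k2 = f(1.420000, -2.067039) = -3.277777
  p ← -1.694309 + (0.14/2)·(-2.662354 + (-3.277777)) = -2.110118
p(1.42) ≈ -2.1101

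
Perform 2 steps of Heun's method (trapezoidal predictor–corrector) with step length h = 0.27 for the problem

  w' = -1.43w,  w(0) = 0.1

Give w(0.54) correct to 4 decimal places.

Heun: k1 = f(t_n, w_n); k2 = f(t_n + h, w_n + h·k1); w_{n+1} = w_n + (h/2)·(k1 + k2).
t=0.000000, w=0.100000:
  k1 = f(0.000000, 0.100000) = -0.143000
  k2 = f(0.270000, 0.061390) = -0.087788
  w ← 0.100000 + (0.27/2)·(-0.143000 + (-0.087788)) = 0.068844
t=0.270000, w=0.068844:
  k1 = f(0.270000, 0.068844) = -0.098446
  k2 = f(0.540000, 0.042263) = -0.060436
  w ← 0.068844 + (0.27/2)·(-0.098446 + (-0.060436)) = 0.047394
w(0.54) ≈ 0.0474

0.0474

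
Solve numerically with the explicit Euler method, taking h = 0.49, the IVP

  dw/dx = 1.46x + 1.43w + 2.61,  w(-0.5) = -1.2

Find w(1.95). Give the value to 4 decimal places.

7.2599

Euler: w_{n+1} = w_n + h·f(x_n, w_n).
x=-0.500000, w=-1.200000: f=0.164000 → w ← -1.200000 + 0.49·0.164000 = -1.119640
x=-0.010000, w=-1.119640: f=0.994315 → w ← -1.119640 + 0.49·0.994315 = -0.632426
x=0.480000, w=-0.632426: f=2.406431 → w ← -0.632426 + 0.49·2.406431 = 0.546726
x=0.970000, w=0.546726: f=4.808018 → w ← 0.546726 + 0.49·4.808018 = 2.902654
x=1.460000, w=2.902654: f=8.892395 → w ← 2.902654 + 0.49·8.892395 = 7.259928
w(1.95) ≈ 7.2599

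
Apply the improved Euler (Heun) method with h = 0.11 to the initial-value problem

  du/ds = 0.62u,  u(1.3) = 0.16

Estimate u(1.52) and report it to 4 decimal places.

0.1834

Heun: k1 = f(s_n, u_n); k2 = f(s_n + h, u_n + h·k1); u_{n+1} = u_n + (h/2)·(k1 + k2).
s=1.300000, u=0.160000:
  k1 = f(1.300000, 0.160000) = 0.099200
  k2 = f(1.410000, 0.170912) = 0.105965
  u ← 0.160000 + (0.11/2)·(0.099200 + 0.105965) = 0.171284
s=1.410000, u=0.171284:
  k1 = f(1.410000, 0.171284) = 0.106196
  k2 = f(1.520000, 0.182966) = 0.113439
  u ← 0.171284 + (0.11/2)·(0.106196 + 0.113439) = 0.183364
u(1.52) ≈ 0.1834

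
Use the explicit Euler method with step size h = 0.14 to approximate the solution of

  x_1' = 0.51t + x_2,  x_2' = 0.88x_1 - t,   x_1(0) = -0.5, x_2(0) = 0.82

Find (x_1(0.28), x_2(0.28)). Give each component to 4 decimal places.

-0.2690, 0.6913

Euler on (x_1,x_2): x_1_{n+1} = x_1_n + h·x_1', x_2_{n+1} = x_2_n + h·x_2'.
0.000000: (-0.500000, 0.820000); f=(0.820000, -0.440000) → (-0.385200, 0.758400)
0.140000: (-0.385200, 0.758400); f=(0.829800, -0.478976) → (-0.269028, 0.691343)
(x_1(0.28), x_2(0.28)) ≈ (-0.2690, 0.6913)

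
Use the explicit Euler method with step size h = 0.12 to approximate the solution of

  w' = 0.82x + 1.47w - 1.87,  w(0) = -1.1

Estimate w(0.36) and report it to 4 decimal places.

-2.5523

Euler: w_{n+1} = w_n + h·f(x_n, w_n).
x=0.000000, w=-1.100000: f=-3.487000 → w ← -1.100000 + 0.12·(-3.487000) = -1.518440
x=0.120000, w=-1.518440: f=-4.003707 → w ← -1.518440 + 0.12·(-4.003707) = -1.998885
x=0.240000, w=-1.998885: f=-4.611561 → w ← -1.998885 + 0.12·(-4.611561) = -2.552272
w(0.36) ≈ -2.5523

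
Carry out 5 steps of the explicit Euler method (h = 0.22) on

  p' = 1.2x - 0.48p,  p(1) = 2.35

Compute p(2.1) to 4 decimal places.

2.9368

Euler: p_{n+1} = p_n + h·f(x_n, p_n).
x=1.000000, p=2.350000: f=0.072000 → p ← 2.350000 + 0.22·0.072000 = 2.365840
x=1.220000, p=2.365840: f=0.328397 → p ← 2.365840 + 0.22·0.328397 = 2.438087
x=1.440000, p=2.438087: f=0.557718 → p ← 2.438087 + 0.22·0.557718 = 2.560785
x=1.660000, p=2.560785: f=0.762823 → p ← 2.560785 + 0.22·0.762823 = 2.728606
x=1.880000, p=2.728606: f=0.946269 → p ← 2.728606 + 0.22·0.946269 = 2.936786
p(2.1) ≈ 2.9368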